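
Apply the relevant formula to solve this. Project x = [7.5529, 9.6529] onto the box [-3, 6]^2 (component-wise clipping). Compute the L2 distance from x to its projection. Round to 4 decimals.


Project each component onto [-3, 6].
clip(7.5529) = 6.0, clip(9.6529) = 6.0
Projection = [6.0, 6.0]
Squared diffs: [2.4115, 13.3437]
Distance = sqrt(15.7552) = 3.9693


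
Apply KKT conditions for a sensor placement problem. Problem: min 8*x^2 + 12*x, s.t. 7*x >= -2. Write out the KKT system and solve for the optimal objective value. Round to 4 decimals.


Step 1: Try lambda = 0 (constraint inactive).
x_unc = -12/(2*8) = -0.75
Check: 7*-0.75 = -5.25 < -2 -- violated!
Step 2: Constraint must be active: 7*x = -2
x* = -2/7 = -0.2857 (rounded; the exact value -2/7 is used below)
lambda = (2*8*(-2/7) + 12)/7 = 1.0612
Step 3: Compute optimal value.
f(x*) = 8*(-2/7)^2 + 12*(-2/7) = -2.7755


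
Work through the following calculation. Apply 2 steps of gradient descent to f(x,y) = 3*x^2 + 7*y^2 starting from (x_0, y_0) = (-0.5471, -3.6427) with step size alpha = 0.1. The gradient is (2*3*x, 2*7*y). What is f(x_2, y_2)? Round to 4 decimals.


Gradient descent on f(x,y) = 3*x^2 + 7*y^2.
Starting point: (-0.5471, -3.6427), alpha = 0.1
Step 1: grad_x = 2*3*-0.5471 = -3.2826, grad_y = 2*7*-3.6427 = -50.9978
  x_1 = -0.5471 - 0.1*-3.2826 = -0.2188
  y_1 = -3.6427 - 0.1*-50.9978 = 1.4571
Step 2: grad_x = 2*3*-0.2188 = -1.313, grad_y = 2*7*1.4571 = 20.3991
  x_2 = -0.2188 - 0.1*-1.313 = -0.0875
  y_2 = 1.4571 - 0.1*20.3991 = -0.5828
f(-0.0875, -0.5828) = 3*(-0.0875)^2 + 7*(-0.5828)^2 = 2.4008


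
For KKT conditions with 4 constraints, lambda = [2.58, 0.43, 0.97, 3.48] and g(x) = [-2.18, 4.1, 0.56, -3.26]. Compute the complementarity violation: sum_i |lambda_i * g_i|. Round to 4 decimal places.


KKT complementary slackness check:
lambda_1 * g_1 = 2.58 * -2.18 = -5.6244
lambda_2 * g_2 = 0.43 * 4.1 = 1.763
lambda_3 * g_3 = 0.97 * 0.56 = 0.5432
lambda_4 * g_4 = 3.48 * -3.26 = -11.3448
Total violation = 5.6244 + 1.763 + 0.5432 + 11.3448 = 19.2754


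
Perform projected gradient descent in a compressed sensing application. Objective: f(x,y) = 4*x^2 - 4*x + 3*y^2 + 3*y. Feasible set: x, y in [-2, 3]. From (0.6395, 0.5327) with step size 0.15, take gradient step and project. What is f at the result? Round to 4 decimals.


Step 1: Compute gradient at (0.6395, 0.5327).
grad_x = 2*4*0.6395 - 4 = 1.116
grad_y = 2*3*0.5327 + 3 = 6.1962
Step 2: Gradient step.
x_raw = 0.6395 - 0.15*1.116 = 0.4721
y_raw = 0.5327 - 0.15*6.1962 = -0.3967
Step 3: Project onto [-2, 3].
x_proj = clip(0.4721) = 0.4721
y_proj = clip(-0.3967) = -0.3967
Step 4: Evaluate f.
f(0.4721, -0.3967) = -1.7149


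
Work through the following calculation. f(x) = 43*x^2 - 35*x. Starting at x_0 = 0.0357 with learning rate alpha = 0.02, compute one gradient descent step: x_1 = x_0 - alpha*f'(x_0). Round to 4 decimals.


We compute the gradient at x_0 and apply the update.
f'(x) = 86*x - 35
f'(0.0357) = 86*0.0357 - 35 = -31.9298
x_1 = 0.0357 - 0.02*-31.9298 = 0.6743


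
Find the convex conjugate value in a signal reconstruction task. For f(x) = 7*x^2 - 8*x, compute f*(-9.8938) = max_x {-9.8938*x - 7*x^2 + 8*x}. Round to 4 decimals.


f*(y) = sup_x {y*x - a*x^2 - b*x} = sup_x {(y-b)*x - a*x^2}
FOC: (y - b) - 2a*x = 0 => x* = (y - b)/(2a)
x* = (-9.8938 + 8)/(2*7) = -0.1353
f*(-9.8938) = (y-b)^2/(4a) = (-9.8938 + 8)^2/(4*7)
= 3.5865/28 = 0.1281


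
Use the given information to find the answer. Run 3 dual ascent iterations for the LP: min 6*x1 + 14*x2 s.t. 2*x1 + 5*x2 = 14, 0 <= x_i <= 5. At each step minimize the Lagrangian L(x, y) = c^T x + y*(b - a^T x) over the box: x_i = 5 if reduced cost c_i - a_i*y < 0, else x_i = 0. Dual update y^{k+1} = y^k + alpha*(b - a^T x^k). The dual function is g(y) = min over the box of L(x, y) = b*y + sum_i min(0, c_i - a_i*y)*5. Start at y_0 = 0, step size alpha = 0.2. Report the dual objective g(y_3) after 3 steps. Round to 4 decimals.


Dual ascent for LP: min 6*x1 + 14*x2, 2*x1 + 5*x2 = 14, 0 <= x_i <= 5
Step 1: y^k = 0.0, reduced costs: (6.0, 14.0)
  x^k = (0.0, 0.0), subgradient = b - a^T x = 14.0
  y^{k+1} = 0.0 + 0.2*14.0 = 2.8
Step 2: y^k = 2.8, reduced costs: (0.4, 0.0)
  x^k = (0.0, 0.0), subgradient = b - a^T x = 14.0
  y^{k+1} = 2.8 + 0.2*14.0 = 5.6
Step 3: y^k = 5.6, reduced costs: (-5.2, -14.0)
  x^k = (5.0, 5.0), subgradient = b - a^T x = -21.0
  y^{k+1} = 5.6 + 0.2*-21.0 = 1.4
Dual objective at y_3 = 1.4: reduced costs (3.2, 7.0), box minimizer x = (0.0, 0.0)
g(y_3) = b*y + (c1 - a1*y)*x1 + (c2 - a2*y)*x2 = 14*1.4 + 3.2*0.0 + 7.0*0.0 = 19.6 + 0.0 + 0.0 = 19.6


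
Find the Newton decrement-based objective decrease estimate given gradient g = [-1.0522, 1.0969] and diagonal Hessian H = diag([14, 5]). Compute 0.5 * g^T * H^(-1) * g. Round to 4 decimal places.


Step 1: H is diagonal, so H^(-1) * g = [-0.0752, 0.2194].
Step 2: g^T H^(-1) g = sum_i g_i^2 / H_ii
  = (-1.0522)^2/14 + (1.0969)^2/5
  = 0.0791 + 0.2406 = 0.3197
Step 3: Objective decrease = 0.5 * g^T H^(-1) g = 0.1599


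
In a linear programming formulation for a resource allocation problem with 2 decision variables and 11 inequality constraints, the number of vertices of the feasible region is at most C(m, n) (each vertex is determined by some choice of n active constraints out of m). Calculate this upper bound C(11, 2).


Each vertex corresponds to some choice of n active constraints out of m, so the number of vertices is at most C(m, n) = m! / (n!(m-n)!).
m = 11, n = 2
Numerator: 11 * 10
Denominator: 2! = 2
C(11, 2) = 55


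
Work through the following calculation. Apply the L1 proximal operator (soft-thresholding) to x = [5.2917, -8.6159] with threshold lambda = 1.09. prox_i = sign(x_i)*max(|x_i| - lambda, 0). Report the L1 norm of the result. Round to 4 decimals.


Soft-thresholding with lambda = 1.09:
prox(5.2917) = sign(5.2917)*max(|5.2917| - 1.09, 0) = 4.2017
prox(-8.6159) = sign(-8.6159)*max(|-8.6159| - 1.09, 0) = -7.5259
prox(x) = [4.2017, -7.5259]
||prox(x)||_1 = 4.2017 + 7.5259 = 11.7276


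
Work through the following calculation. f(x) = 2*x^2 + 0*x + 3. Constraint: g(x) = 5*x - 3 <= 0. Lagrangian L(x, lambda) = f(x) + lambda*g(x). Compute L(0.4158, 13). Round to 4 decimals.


Step 1: Evaluate f(x).
f(0.4158) = 2*0.4158^2 + 0*0.4158 + 3 = 3.3458
Step 2: Evaluate g(x).
g(0.4158) = 5*0.4158 - 3 = -0.921
Step 3: Compute Lagrangian.
L = 3.3458 + 13*-0.921 = -8.6272


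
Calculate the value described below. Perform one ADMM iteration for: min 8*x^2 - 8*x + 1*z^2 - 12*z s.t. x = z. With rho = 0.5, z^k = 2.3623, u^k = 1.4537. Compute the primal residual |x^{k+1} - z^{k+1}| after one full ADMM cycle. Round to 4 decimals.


ADMM iteration with rho = 0.5, z^k = 2.3623, u^k = 1.4537
Step 1: x-update.
Minimize 8*x^2 - 8*x + (0.5/2)*(x - 2.3623 + 1.4537)^2
FOC: (2*8 + 0.5)*x = 8 + 0.5*(2.3623 - 1.4537)
x^{k+1} = 0.5124
Step 2: z-update.
Minimize 1*z^2 - 12*z + (0.5/2)*(0.5124 - z + 1.4537)^2
FOC: (2*1 + 0.5)*z = 12 + 0.5*(0.5124 + 1.4537)
z^{k+1} = 5.1932
Step 3: u-update.
u^{k+1} = 1.4537 + 0.5124 - 5.1932 = -3.2271
Step 4: Primal residual = |0.5124 - 5.1932| = 4.6808


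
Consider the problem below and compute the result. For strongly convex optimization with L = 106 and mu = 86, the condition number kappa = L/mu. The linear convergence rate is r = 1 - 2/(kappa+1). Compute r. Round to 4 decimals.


Step 1: Compute the condition number.
kappa = L/mu = 106/86 = 1.2326
Step 2: Compute the convergence rate.
r = 1 - 2/(kappa + 1) = 1 - 2*mu/(L + mu) = (L - mu)/(L + mu) = 20/192 = 0.1042


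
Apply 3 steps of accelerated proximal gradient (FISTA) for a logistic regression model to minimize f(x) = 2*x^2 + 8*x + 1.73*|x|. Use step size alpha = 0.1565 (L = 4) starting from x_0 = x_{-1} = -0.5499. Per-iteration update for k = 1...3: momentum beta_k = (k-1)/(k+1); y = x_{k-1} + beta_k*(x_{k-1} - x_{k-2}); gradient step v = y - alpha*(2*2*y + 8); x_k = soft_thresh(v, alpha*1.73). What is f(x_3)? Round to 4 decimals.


FISTA on f(x) = 2*x^2 + 8*x + 1.73*|x|
L = 4, alpha = 0.1565
Iteration 1: beta = 0.0, y = -0.5499 + 0.0*(-0.5499 + 0.5499) = -0.5499
  grad(y) = 5.8004, v = y - alpha*grad = -1.4577
  prox(v) = soft_thresh(-1.4577, 0.2707) = -1.1869
Iteration 2: beta = 0.3333, y = -1.1869 + 0.3333*(-1.1869 + 0.5499) = -1.3993
  grad(y) = 2.403, v = y - alpha*grad = -1.7753
  prox(v) = soft_thresh(-1.7753, 0.2707) = -1.5046
Iteration 3: beta = 0.5, y = -1.5046 + 0.5*(-1.5046 + 1.1869) = -1.6634
  grad(y) = 1.3464, v = y - alpha*grad = -1.8741
  prox(v) = soft_thresh(-1.8741, 0.2707) = -1.6034
f(x_3) = 2*(-1.6034)^2 + 8*(-1.6034) + 1.73*|-1.6034| = -4.9115


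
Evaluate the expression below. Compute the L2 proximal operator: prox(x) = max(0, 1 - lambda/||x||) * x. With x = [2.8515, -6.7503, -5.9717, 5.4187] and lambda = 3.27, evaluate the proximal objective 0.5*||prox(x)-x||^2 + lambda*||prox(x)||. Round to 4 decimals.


Step 1: Compute ||x||.
||x|| = 10.8959
Step 2: Compute scaling factor.
scale = max(0, 1 - 3.27/10.8959) = 0.6999
Step 3: prox(x) = [1.9957, -4.7245, -4.1795, 3.7925]
||prox(x)|| = 7.6259
Step 4: Proximal objective.
0.5*||prox-x||^2 = 5.3465
lambda*||prox|| = 24.9367
Total = 30.2832


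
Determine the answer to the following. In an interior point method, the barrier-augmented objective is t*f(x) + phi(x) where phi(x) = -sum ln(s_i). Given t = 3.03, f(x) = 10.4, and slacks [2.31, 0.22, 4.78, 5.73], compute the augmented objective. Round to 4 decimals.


Step 1: Compute log-barrier.
ln values: [0.8372, -1.5141, 1.5644, 1.7457]
phi = -(0.8372 - 1.5141 + 1.5644 + 1.7457) = -2.6333
Step 2: Compute augmented objective.
t*f(x) = 3.03*10.4 = 31.512
Total = 31.512 - 2.6333 = 28.8787


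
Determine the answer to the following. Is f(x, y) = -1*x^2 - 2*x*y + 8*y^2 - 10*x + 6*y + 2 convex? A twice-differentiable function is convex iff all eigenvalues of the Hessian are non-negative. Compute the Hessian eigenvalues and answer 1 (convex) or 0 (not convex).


The Hessian of f(x,y) = -1*x^2 - 2*x*y + 8*y^2 - 10*x + 6*y + 2 is:
H = [[-2, -2], [-2, 16]]
Trace = -2 + 16 = 14
Determinant = -2*16 - (-2)^2 = -36
Discriminant = (14)^2 - 4*-36 = 340.0
Eigenvalues: lambda_1 = -2.2195, lambda_2 = 16.2195
The function is not convex.

0


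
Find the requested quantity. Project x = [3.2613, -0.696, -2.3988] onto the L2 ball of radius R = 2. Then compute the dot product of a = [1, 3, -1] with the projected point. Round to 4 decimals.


Step 1: Compute ||x|| (intermediates to 6 decimals).
||x|| = sqrt(3.2613^2 + (-0.696)^2 + (-2.3988)^2) = 4.107887
Step 2: Project.
Since ||x|| > R, scale = R/||x|| = 2/4.107887 = 0.486868, proj(x) = scale * x
proj(x) = [1.587823, -0.33886, -1.167899]
Step 3: Dot product.
a^T * proj(x) = 1*1.587823 + 3*(-0.33886) - 1*(-1.167899) = 1.7391


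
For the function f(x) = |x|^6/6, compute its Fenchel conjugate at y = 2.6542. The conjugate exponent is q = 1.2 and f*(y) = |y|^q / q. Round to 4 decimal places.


The conjugate exponent q satisfies 1/p + 1/q = 1.
p = 6, so q = 6/(6 - 1) = 1.2
|y|^q = 2.6542^1.2 = 3.2264
f*(2.6542) = 3.2264 / 1.2 = 2.6887


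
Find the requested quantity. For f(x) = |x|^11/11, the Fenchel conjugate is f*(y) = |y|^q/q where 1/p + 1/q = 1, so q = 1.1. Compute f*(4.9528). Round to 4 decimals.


The conjugate exponent q satisfies 1/p + 1/q = 1.
p = 11, so q = 11/(11 - 1) = 1.1
|y|^q = 4.9528^1.1 = 5.8121
f*(4.9528) = 5.8121 / 1.1 = 5.2838


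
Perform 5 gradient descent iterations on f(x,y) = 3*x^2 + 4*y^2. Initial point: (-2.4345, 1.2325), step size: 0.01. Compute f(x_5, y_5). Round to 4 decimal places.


Gradient descent on f(x,y) = 3*x^2 + 4*y^2.
Starting point: (-2.4345, 1.2325), alpha = 0.01
Step 1: grad_x = 2*3*-2.4345 = -14.607, grad_y = 2*4*1.2325 = 9.86
  x_1 = -2.4345 - 0.01*-14.607 = -2.2884
  y_1 = 1.2325 - 0.01*9.86 = 1.1339
Step 2: grad_x = 2*3*-2.2884 = -13.7306, grad_y = 2*4*1.1339 = 9.0712
  x_2 = -2.2884 - 0.01*-13.7306 = -2.1511
  y_2 = 1.1339 - 0.01*9.0712 = 1.0432
Step 3: grad_x = 2*3*-2.1511 = -12.9067, grad_y = 2*4*1.0432 = 8.3455
  x_3 = -2.1511 - 0.01*-12.9067 = -2.0221
  y_3 = 1.0432 - 0.01*8.3455 = 0.9597
Step 4: grad_x = 2*3*-2.0221 = -12.1323, grad_y = 2*4*0.9597 = 7.6779
  x_4 = -2.0221 - 0.01*-12.1323 = -1.9007
  y_4 = 0.9597 - 0.01*7.6779 = 0.883
Step 5: grad_x = 2*3*-1.9007 = -11.4044, grad_y = 2*4*0.883 = 7.0636
  x_5 = -1.9007 - 0.01*-11.4044 = -1.7867
  y_5 = 0.883 - 0.01*7.0636 = 0.8123
f(-1.7867, 0.8123) = 3*(-1.7867)^2 + 4*0.8123^2 = 12.2162


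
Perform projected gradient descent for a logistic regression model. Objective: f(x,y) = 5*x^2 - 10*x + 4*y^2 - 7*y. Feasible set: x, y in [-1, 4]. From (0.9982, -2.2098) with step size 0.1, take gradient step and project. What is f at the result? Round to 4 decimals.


Step 1: Compute gradient at (0.9982, -2.2098).
grad_x = 2*5*0.9982 - 10 = -0.018
grad_y = 2*4*-2.2098 - 7 = -24.6784
Step 2: Gradient step.
x_raw = 0.9982 - 0.1*-0.018 = 1.0
y_raw = -2.2098 - 0.1*-24.6784 = 0.258
Step 3: Project onto [-1, 4].
x_proj = clip(1.0) = 1.0
y_proj = clip(0.258) = 0.258
Step 4: Evaluate f.
f(1.0, 0.258) = -6.5399


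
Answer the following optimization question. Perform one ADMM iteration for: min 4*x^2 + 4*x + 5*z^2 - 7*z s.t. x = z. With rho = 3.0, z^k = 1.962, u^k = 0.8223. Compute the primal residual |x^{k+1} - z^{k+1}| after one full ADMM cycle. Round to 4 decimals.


ADMM iteration with rho = 3.0, z^k = 1.962, u^k = 0.8223
Step 1: x-update.
Minimize 4*x^2 + 4*x + (3.0/2)*(x - 1.962 + 0.8223)^2
FOC: (2*4 + 3.0)*x = -4 + 3.0*(1.962 - 0.8223)
x^{k+1} = -0.0528
Step 2: z-update.
Minimize 5*z^2 - 7*z + (3.0/2)*(-0.0528 - z + 0.8223)^2
FOC: (2*5 + 3.0)*z = 7 + 3.0*(-0.0528 + 0.8223)
z^{k+1} = 0.716
Step 3: u-update.
u^{k+1} = 0.8223 - 0.0528 - 0.716 = 0.0535
Step 4: Primal residual = |-0.0528 - 0.716| = 0.7688


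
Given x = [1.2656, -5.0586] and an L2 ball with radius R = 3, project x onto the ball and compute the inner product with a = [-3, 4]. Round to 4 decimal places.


Step 1: Compute ||x|| (intermediates to 6 decimals).
||x|| = sqrt(1.2656^2 + (-5.0586)^2) = 5.214516
Step 2: Project.
Since ||x|| > R, scale = R/||x|| = 3/5.214516 = 0.575317, proj(x) = scale * x
proj(x) = [0.728121, -2.910299]
Step 3: Dot product.
a^T * proj(x) = -3*0.728121 + 4*(-2.910299) = -13.8256


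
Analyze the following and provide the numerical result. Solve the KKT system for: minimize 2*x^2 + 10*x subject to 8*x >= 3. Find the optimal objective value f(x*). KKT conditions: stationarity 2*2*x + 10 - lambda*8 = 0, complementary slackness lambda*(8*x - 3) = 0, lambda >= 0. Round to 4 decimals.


Step 1: Try lambda = 0 (constraint inactive).
x_unc = -10/(2*2) = -2.5
Check: 8*-2.5 = -20.0 < 3 -- violated!
Step 2: Constraint must be active: 8*x = 3
x* = 3/8 = 0.375
lambda = (2*2*0.375 + 10)/8 = 1.4375
Step 3: Compute optimal value.
f(x*) = 2*0.375^2 + 10*0.375 = 4.0313


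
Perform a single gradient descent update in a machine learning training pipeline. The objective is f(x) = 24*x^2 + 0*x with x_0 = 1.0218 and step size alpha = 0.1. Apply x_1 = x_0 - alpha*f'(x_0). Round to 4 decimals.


We compute the gradient at x_0 and apply the update.
f'(x) = 48*x + 0
f'(1.0218) = 48*1.0218 + 0 = 49.0464
x_1 = 1.0218 - 0.1*49.0464 = -3.8828


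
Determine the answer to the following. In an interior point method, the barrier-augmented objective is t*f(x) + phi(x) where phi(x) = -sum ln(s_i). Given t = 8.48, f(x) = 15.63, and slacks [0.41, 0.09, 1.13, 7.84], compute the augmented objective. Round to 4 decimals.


Step 1: Compute log-barrier.
ln values: [-0.8916, -2.4079, 0.1222, 2.0592]
phi = -(-0.8916 - 2.4079 + 0.1222 + 2.0592) = 1.1181
Step 2: Compute augmented objective.
t*f(x) = 8.48*15.63 = 132.5424
Total = 132.5424 + 1.1181 = 133.6605


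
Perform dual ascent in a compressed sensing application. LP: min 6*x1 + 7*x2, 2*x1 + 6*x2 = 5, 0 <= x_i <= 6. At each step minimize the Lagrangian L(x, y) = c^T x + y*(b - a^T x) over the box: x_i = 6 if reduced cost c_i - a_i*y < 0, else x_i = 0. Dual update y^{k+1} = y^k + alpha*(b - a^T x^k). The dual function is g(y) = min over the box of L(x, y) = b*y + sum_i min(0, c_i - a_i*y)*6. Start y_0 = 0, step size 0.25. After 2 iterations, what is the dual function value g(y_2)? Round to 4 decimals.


Dual ascent for LP: min 6*x1 + 7*x2, 2*x1 + 6*x2 = 5, 0 <= x_i <= 6
Step 1: y^k = 0.0, reduced costs: (6.0, 7.0)
  x^k = (0.0, 0.0), subgradient = b - a^T x = 5.0
  y^{k+1} = 0.0 + 0.25*5.0 = 1.25
Step 2: y^k = 1.25, reduced costs: (3.5, -0.5)
  x^k = (0.0, 6.0), subgradient = b - a^T x = -31.0
  y^{k+1} = 1.25 + 0.25*-31.0 = -6.5
Dual objective at y_2 = -6.5: reduced costs (19.0, 46.0), box minimizer x = (0.0, 0.0)
g(y_2) = b*y + (c1 - a1*y)*x1 + (c2 - a2*y)*x2 = 5*(-6.5) + 19.0*0.0 + 46.0*0.0 = -32.5 + 0.0 + 0.0 = -32.5


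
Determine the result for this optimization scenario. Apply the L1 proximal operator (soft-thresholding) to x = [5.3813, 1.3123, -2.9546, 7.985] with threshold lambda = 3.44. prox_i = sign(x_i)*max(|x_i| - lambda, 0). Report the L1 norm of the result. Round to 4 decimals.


Soft-thresholding with lambda = 3.44:
prox(5.3813) = sign(5.3813)*max(|5.3813| - 3.44, 0) = 1.9413
prox(1.3123) = sign(1.3123)*max(|1.3123| - 3.44, 0) = 0.0
prox(-2.9546) = sign(-2.9546)*max(|-2.9546| - 3.44, 0) = 0.0
prox(7.985) = sign(7.985)*max(|7.985| - 3.44, 0) = 4.545
prox(x) = [1.9413, 0.0, 0.0, 4.545]
||prox(x)||_1 = 1.9413 + 0.0 + 0.0 + 4.545 = 6.4863


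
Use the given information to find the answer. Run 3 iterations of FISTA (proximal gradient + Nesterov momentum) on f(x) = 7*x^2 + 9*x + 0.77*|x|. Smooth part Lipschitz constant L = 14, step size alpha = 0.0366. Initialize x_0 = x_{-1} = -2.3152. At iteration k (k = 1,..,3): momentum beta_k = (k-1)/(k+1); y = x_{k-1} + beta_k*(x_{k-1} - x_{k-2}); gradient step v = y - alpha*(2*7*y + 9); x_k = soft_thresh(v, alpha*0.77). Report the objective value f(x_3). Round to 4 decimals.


FISTA on f(x) = 7*x^2 + 9*x + 0.77*|x|
L = 14, alpha = 0.0366
Iteration 1: beta = 0.0, y = -2.3152 + 0.0*(-2.3152 + 2.3152) = -2.3152
  grad(y) = -23.4128, v = y - alpha*grad = -1.4583
  prox(v) = soft_thresh(-1.4583, 0.0282) = -1.4301
Iteration 2: beta = 0.3333, y = -1.4301 + 0.3333*(-1.4301 + 2.3152) = -1.1351
  grad(y) = -6.8911, v = y - alpha*grad = -0.8829
  prox(v) = soft_thresh(-0.8829, 0.0282) = -0.8547
Iteration 3: beta = 0.5, y = -0.8547 + 0.5*(-0.8547 + 1.4301) = -0.567
  grad(y) = 1.0624, v = y - alpha*grad = -0.6059
  prox(v) = soft_thresh(-0.6059, 0.0282) = -0.5777
f(x_3) = 7*(-0.5777)^2 + 9*(-0.5777) + 0.77*|-0.5777| = -2.4183


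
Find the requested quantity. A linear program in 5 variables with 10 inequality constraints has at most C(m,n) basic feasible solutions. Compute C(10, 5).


Each vertex corresponds to some choice of n active constraints out of m, so the number of vertices is at most C(m, n) = m! / (n!(m-n)!).
m = 10, n = 5
Numerator: 10 * 9 * 8 * 7 * 6
Denominator: 5! = 120
C(10, 5) = 252


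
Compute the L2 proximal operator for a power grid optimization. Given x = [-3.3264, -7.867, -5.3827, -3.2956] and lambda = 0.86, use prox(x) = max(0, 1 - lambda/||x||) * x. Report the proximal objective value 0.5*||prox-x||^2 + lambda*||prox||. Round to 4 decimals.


Step 1: Compute ||x||.
||x|| = 10.6202
Step 2: Compute scaling factor.
scale = max(0, 1 - 0.86/10.6202) = 0.919
Step 3: prox(x) = [-3.057, -7.2299, -4.9468, -3.0287]
||prox(x)|| = 9.7602
Step 4: Proximal objective.
0.5*||prox-x||^2 = 0.3698
lambda*||prox|| = 8.3938
Total = 8.7636


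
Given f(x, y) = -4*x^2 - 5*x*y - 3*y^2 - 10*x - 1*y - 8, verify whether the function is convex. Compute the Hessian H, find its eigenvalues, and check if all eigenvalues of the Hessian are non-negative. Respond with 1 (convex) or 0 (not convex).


The Hessian of f(x,y) = -4*x^2 - 5*x*y - 3*y^2 - 10*x - 1*y - 8 is:
H = [[-8, -5], [-5, -6]]
Trace = -8 - 6 = -14
Determinant = -8*-6 - (-5)^2 = 23
Discriminant = (-14)^2 - 4*23 = 104.0
Eigenvalues: lambda_1 = -12.099, lambda_2 = -1.901
The function is not convex.

0


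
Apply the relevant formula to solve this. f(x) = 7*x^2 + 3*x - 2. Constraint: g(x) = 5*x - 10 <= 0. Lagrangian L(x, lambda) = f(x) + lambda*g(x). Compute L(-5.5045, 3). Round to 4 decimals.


Step 1: Evaluate f(x).
f(-5.5045) = 7*(-5.5045)^2 + 3*(-5.5045) - 2 = 193.5831
Step 2: Evaluate g(x).
g(-5.5045) = 5*-5.5045 - 10 = -37.5225
Step 3: Compute Lagrangian.
L = 193.5831 + 3*-37.5225 = 81.0156


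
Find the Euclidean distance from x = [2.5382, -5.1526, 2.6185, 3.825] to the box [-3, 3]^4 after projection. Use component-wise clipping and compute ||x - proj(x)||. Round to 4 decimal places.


Project each component onto [-3, 3].
clip(2.5382) = 2.5382, clip(-5.1526) = -3.0, clip(2.6185) = 2.6185, clip(3.825) = 3.0
Projection = [2.5382, -3.0, 2.6185, 3.0]
Squared diffs: [0.0, 4.6337, 0.0, 0.6806]
Distance = sqrt(5.3143) = 2.3053


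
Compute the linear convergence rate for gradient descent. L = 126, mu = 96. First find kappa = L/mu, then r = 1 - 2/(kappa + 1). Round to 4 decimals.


Step 1: Compute the condition number.
kappa = L/mu = 126/96 = 1.3125
Step 2: Compute the convergence rate.
r = 1 - 2/(kappa + 1) = 1 - 2*mu/(L + mu) = (L - mu)/(L + mu) = 30/222 = 0.1351


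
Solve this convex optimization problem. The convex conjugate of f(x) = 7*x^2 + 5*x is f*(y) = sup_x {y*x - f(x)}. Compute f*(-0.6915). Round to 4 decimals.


f*(y) = sup_x {y*x - a*x^2 - b*x} = sup_x {(y-b)*x - a*x^2}
FOC: (y - b) - 2a*x = 0 => x* = (y - b)/(2a)
x* = (-0.6915 - 5)/(2*7) = -0.4065
f*(-0.6915) = (y-b)^2/(4a) = (-0.6915 - 5)^2/(4*7)
= 32.3932/28 = 1.1569


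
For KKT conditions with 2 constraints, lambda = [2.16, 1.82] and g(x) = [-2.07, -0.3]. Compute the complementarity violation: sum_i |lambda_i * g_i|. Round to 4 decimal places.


KKT complementary slackness check:
lambda_1 * g_1 = 2.16 * -2.07 = -4.4712
lambda_2 * g_2 = 1.82 * -0.3 = -0.546
Total violation = 4.4712 + 0.546 = 5.0172


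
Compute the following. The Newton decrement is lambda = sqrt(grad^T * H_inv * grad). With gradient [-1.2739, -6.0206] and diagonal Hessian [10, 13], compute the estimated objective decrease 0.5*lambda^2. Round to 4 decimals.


Step 1: H is diagonal, so H^(-1) * g = [-0.1274, -0.4631].
Step 2: g^T H^(-1) g = sum_i g_i^2 / H_ii
  = (-1.2739)^2/10 + (-6.0206)^2/13
  = 0.1623 + 2.7883 = 2.9506
Step 3: Objective decrease = 0.5 * g^T H^(-1) g = 1.4753


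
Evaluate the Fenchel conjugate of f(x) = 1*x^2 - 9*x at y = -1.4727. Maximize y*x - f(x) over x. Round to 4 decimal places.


f*(y) = sup_x {y*x - a*x^2 - b*x} = sup_x {(y-b)*x - a*x^2}
FOC: (y - b) - 2a*x = 0 => x* = (y - b)/(2a)
x* = (-1.4727 + 9)/(2*1) = 3.7637
f*(-1.4727) = (y-b)^2/(4a) = (-1.4727 + 9)^2/(4*1)
= 56.6602/4 = 14.1651


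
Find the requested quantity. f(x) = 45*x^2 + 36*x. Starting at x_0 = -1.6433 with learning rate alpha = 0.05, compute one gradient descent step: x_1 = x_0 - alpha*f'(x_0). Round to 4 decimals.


We compute the gradient at x_0 and apply the update.
f'(x) = 90*x + 36
f'(-1.6433) = 90*-1.6433 + 36 = -111.897
x_1 = -1.6433 - 0.05*-111.897 = 3.9516


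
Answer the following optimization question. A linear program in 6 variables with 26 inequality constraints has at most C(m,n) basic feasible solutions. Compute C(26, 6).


Each vertex corresponds to some choice of n active constraints out of m, so the number of vertices is at most C(m, n) = m! / (n!(m-n)!).
m = 26, n = 6
Numerator: 26 * 25 * 24 * 23 * 22 * 21
Denominator: 6! = 720
C(26, 6) = 230230


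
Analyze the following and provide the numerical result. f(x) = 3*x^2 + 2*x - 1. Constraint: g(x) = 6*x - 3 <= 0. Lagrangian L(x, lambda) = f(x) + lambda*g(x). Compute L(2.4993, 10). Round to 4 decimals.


Step 1: Evaluate f(x).
f(2.4993) = 3*2.4993^2 + 2*2.4993 - 1 = 22.7381
Step 2: Evaluate g(x).
g(2.4993) = 6*2.4993 - 3 = 11.9958
Step 3: Compute Lagrangian.
L = 22.7381 + 10*11.9958 = 142.6961


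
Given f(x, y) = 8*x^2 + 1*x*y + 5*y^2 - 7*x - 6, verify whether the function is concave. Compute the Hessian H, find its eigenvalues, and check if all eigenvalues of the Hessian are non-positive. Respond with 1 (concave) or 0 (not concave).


The Hessian of f(x,y) = 8*x^2 + 1*x*y + 5*y^2 - 7*x - 6 is:
H = [[16, 1], [1, 10]]
Trace = 16 + 10 = 26
Determinant = 16*10 - (1)^2 = 159
Discriminant = (26)^2 - 4*159 = 40.0
Eigenvalues: lambda_1 = 9.8377, lambda_2 = 16.1623
The function is not concave.

0


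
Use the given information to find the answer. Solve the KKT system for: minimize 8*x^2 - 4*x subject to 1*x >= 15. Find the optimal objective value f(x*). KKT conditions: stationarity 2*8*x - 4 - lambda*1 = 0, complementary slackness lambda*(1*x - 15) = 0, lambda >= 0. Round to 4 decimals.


Step 1: Try lambda = 0 (constraint inactive).
x_unc = 4/(2*8) = 0.25
Check: 1*0.25 = 0.25 < 15 -- violated!
Step 2: Constraint must be active: 1*x = 15
x* = 15/1 = 15.0
lambda = (2*8*15.0 - 4)/1 = 236.0
Step 3: Compute optimal value.
f(x*) = 8*15.0^2 - 4*15.0 = 1740.0


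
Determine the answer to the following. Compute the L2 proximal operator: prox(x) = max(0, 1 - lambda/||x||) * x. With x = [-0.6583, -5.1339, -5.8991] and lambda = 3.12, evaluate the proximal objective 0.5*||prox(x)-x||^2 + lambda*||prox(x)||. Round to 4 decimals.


Step 1: Compute ||x||.
||x|| = 7.8479
Step 2: Compute scaling factor.
scale = max(0, 1 - 3.12/7.8479) = 0.6024
Step 3: prox(x) = [-0.3966, -3.0929, -3.5539]
||prox(x)|| = 4.7279
Step 4: Proximal objective.
0.5*||prox-x||^2 = 4.8672
lambda*||prox|| = 14.751
Total = 19.6183


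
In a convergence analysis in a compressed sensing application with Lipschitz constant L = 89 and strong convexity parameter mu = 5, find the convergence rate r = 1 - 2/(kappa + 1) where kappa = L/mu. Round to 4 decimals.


Step 1: Compute the condition number.
kappa = L/mu = 89/5 = 17.8
Step 2: Compute the convergence rate.
r = 1 - 2/(kappa + 1) = 1 - 2*mu/(L + mu) = (L - mu)/(L + mu) = 84/94 = 0.8936


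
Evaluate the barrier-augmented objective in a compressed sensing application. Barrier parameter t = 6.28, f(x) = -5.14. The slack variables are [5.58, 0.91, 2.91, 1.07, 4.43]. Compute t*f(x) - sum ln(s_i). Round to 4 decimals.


Step 1: Compute log-barrier.
ln values: [1.7192, -0.0943, 1.0682, 0.0677, 1.4884]
phi = -(1.7192 - 0.0943 + 1.0682 + 0.0677 + 1.4884) = -4.2491
Step 2: Compute augmented objective.
t*f(x) = 6.28*-5.14 = -32.2792
Total = -32.2792 - 4.2491 = -36.5283


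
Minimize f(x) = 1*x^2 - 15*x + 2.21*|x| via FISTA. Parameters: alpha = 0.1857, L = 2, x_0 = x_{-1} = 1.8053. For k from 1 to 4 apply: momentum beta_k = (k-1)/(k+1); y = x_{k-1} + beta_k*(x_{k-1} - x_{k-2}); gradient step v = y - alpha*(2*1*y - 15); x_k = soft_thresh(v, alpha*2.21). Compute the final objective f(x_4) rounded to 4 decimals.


FISTA on f(x) = 1*x^2 - 15*x + 2.21*|x|
L = 2, alpha = 0.1857
Iteration 1: beta = 0.0, y = 1.8053 + 0.0*(1.8053 - 1.8053) = 1.8053
  grad(y) = -11.3894, v = y - alpha*grad = 3.9203
  prox(v) = soft_thresh(3.9203, 0.4104) = 3.5099
Iteration 2: beta = 0.3333, y = 3.5099 + 0.3333*(3.5099 - 1.8053) = 4.0781
  grad(y) = -6.8438, v = y - alpha*grad = 5.349
  prox(v) = soft_thresh(5.349, 0.4104) = 4.9386
Iteration 3: beta = 0.5, y = 4.9386 + 0.5*(4.9386 - 3.5099) = 5.653
  grad(y) = -3.6941, v = y - alpha*grad = 6.3389
  prox(v) = soft_thresh(6.3389, 0.4104) = 5.9286
Iteration 4: beta = 0.6, y = 5.9286 + 0.6*(5.9286 - 4.9386) = 6.5225
  grad(y) = -1.955, v = y - alpha*grad = 6.8856
  prox(v) = soft_thresh(6.8856, 0.4104) = 6.4752
f(x_4) = 1*6.4752^2 - 15*6.4752 + 2.21*|6.4752| = -40.8896


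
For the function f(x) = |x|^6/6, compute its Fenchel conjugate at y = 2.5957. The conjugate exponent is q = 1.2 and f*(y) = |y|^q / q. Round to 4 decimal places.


The conjugate exponent q satisfies 1/p + 1/q = 1.
p = 6, so q = 6/(6 - 1) = 1.2
|y|^q = 2.5957^1.2 = 3.1413
f*(2.5957) = 3.1413 / 1.2 = 2.6177


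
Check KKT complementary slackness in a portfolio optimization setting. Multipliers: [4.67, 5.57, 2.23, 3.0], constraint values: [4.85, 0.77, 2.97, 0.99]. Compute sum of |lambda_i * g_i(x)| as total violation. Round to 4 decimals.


KKT complementary slackness check:
lambda_1 * g_1 = 4.67 * 4.85 = 22.6495
lambda_2 * g_2 = 5.57 * 0.77 = 4.2889
lambda_3 * g_3 = 2.23 * 2.97 = 6.6231
lambda_4 * g_4 = 3.0 * 0.99 = 2.97
Total violation = 22.6495 + 4.2889 + 6.6231 + 2.97 = 36.5315


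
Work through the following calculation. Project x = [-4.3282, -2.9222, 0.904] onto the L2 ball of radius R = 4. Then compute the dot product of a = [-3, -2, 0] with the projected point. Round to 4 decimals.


Step 1: Compute ||x|| (intermediates to 6 decimals).
||x|| = sqrt((-4.3282)^2 + (-2.9222)^2 + 0.904^2) = 5.29998
Step 2: Project.
Since ||x|| > R, scale = R/||x|| = 4/5.29998 = 0.75472, proj(x) = scale * x
proj(x) = [-3.266579, -2.205443, 0.682267]
Step 3: Dot product.
a^T * proj(x) = -3*(-3.266579) - 2*(-2.205443) + 0*0.682267 = 14.2106


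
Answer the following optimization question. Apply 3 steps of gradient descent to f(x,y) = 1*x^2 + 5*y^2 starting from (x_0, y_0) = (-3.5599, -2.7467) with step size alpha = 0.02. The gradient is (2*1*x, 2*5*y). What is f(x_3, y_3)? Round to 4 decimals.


Gradient descent on f(x,y) = 1*x^2 + 5*y^2.
Starting point: (-3.5599, -2.7467), alpha = 0.02
Step 1: grad_x = 2*1*-3.5599 = -7.1198, grad_y = 2*5*-2.7467 = -27.467
  x_1 = -3.5599 - 0.02*-7.1198 = -3.4175
  y_1 = -2.7467 - 0.02*-27.467 = -2.1974
Step 2: grad_x = 2*1*-3.4175 = -6.835, grad_y = 2*5*-2.1974 = -21.9736
  x_2 = -3.4175 - 0.02*-6.835 = -3.2808
  y_2 = -2.1974 - 0.02*-21.9736 = -1.7579
Step 3: grad_x = 2*1*-3.2808 = -6.5616, grad_y = 2*5*-1.7579 = -17.5789
  x_3 = -3.2808 - 0.02*-6.5616 = -3.1496
  y_3 = -1.7579 - 0.02*-17.5789 = -1.4063
f(-3.1496, -1.4063) = 1*(-3.1496)^2 + 5*(-1.4063)^2 = 19.8083


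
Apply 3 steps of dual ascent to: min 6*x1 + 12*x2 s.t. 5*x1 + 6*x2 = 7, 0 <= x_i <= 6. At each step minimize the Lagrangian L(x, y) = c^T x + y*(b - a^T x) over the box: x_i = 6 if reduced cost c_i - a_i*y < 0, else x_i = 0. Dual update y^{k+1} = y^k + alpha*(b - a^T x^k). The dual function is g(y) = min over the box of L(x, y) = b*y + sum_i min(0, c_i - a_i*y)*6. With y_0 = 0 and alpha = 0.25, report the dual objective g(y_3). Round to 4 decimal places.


Dual ascent for LP: min 6*x1 + 12*x2, 5*x1 + 6*x2 = 7, 0 <= x_i <= 6
Step 1: y^k = 0.0, reduced costs: (6.0, 12.0)
  x^k = (0.0, 0.0), subgradient = b - a^T x = 7.0
  y^{k+1} = 0.0 + 0.25*7.0 = 1.75
Step 2: y^k = 1.75, reduced costs: (-2.75, 1.5)
  x^k = (6.0, 0.0), subgradient = b - a^T x = -23.0
  y^{k+1} = 1.75 + 0.25*-23.0 = -4.0
Step 3: y^k = -4.0, reduced costs: (26.0, 36.0)
  x^k = (0.0, 0.0), subgradient = b - a^T x = 7.0
  y^{k+1} = -4.0 + 0.25*7.0 = -2.25
Dual objective at y_3 = -2.25: reduced costs (17.25, 25.5), box minimizer x = (0.0, 0.0)
g(y_3) = b*y + (c1 - a1*y)*x1 + (c2 - a2*y)*x2 = 7*(-2.25) + 17.25*0.0 + 25.5*0.0 = -15.75 + 0.0 + 0.0 = -15.75


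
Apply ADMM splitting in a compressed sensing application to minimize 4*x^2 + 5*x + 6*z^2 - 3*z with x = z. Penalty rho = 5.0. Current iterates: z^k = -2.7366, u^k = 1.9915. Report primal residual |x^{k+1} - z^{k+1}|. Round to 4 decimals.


ADMM iteration with rho = 5.0, z^k = -2.7366, u^k = 1.9915
Step 1: x-update.
Minimize 4*x^2 + 5*x + (5.0/2)*(x + 2.7366 + 1.9915)^2
FOC: (2*4 + 5.0)*x = -5 + 5.0*(-2.7366 - 1.9915)
x^{k+1} = -2.2031
Step 2: z-update.
Minimize 6*z^2 - 3*z + (5.0/2)*(-2.2031 - z + 1.9915)^2
FOC: (2*6 + 5.0)*z = 3 + 5.0*(-2.2031 + 1.9915)
z^{k+1} = 0.1142
Step 3: u-update.
u^{k+1} = 1.9915 - 2.2031 - 0.1142 = -0.3258
Step 4: Primal residual = |-2.2031 - 0.1142| = 2.3173


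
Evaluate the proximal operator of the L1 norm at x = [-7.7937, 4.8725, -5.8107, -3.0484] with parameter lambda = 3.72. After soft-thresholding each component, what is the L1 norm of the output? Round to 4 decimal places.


Soft-thresholding with lambda = 3.72:
prox(-7.7937) = sign(-7.7937)*max(|-7.7937| - 3.72, 0) = -4.0737
prox(4.8725) = sign(4.8725)*max(|4.8725| - 3.72, 0) = 1.1525
prox(-5.8107) = sign(-5.8107)*max(|-5.8107| - 3.72, 0) = -2.0907
prox(-3.0484) = sign(-3.0484)*max(|-3.0484| - 3.72, 0) = 0.0
prox(x) = [-4.0737, 1.1525, -2.0907, 0.0]
||prox(x)||_1 = 4.0737 + 1.1525 + 2.0907 + 0.0 = 7.3169


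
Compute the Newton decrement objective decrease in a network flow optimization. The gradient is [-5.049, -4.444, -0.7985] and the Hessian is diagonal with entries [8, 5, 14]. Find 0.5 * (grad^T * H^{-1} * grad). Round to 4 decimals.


Step 1: H is diagonal, so H^(-1) * g = [-0.6311, -0.8888, -0.057].
Step 2: g^T H^(-1) g = sum_i g_i^2 / H_ii
  = (-5.049)^2/8 + (-4.444)^2/5 + (-0.7985)^2/14
  = 3.1866 + 3.9498 + 0.0455 = 7.1819
Step 3: Objective decrease = 0.5 * g^T H^(-1) g = 3.591


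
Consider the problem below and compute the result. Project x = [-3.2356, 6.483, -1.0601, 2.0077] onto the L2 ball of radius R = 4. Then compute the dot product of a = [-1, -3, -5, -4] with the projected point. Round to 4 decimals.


Step 1: Compute ||x|| (intermediates to 6 decimals).
||x|| = sqrt((-3.2356)^2 + 6.483^2 + (-1.0601)^2 + 2.0077^2) = 7.592962
Step 2: Project.
Since ||x|| > R, scale = R/||x|| = 4/7.592962 = 0.526804, proj(x) = scale * x
proj(x) = [-1.704527, 3.41527, -0.558465, 1.057664]
Step 3: Dot product.
a^T * proj(x) = -1*(-1.704527) - 3*3.41527 - 5*(-0.558465) - 4*1.057664 = -9.9796


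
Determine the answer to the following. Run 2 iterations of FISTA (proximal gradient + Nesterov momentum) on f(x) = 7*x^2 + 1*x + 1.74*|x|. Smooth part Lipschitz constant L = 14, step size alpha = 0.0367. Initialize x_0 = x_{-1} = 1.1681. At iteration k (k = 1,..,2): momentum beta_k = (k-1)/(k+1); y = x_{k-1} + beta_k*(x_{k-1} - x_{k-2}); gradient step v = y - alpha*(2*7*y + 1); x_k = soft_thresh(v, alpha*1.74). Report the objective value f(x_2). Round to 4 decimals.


FISTA on f(x) = 7*x^2 + 1*x + 1.74*|x|
L = 14, alpha = 0.0367
Iteration 1: beta = 0.0, y = 1.1681 + 0.0*(1.1681 - 1.1681) = 1.1681
  grad(y) = 17.3534, v = y - alpha*grad = 0.5312
  prox(v) = soft_thresh(0.5312, 0.0639) = 0.4674
Iteration 2: beta = 0.3333, y = 0.4674 + 0.3333*(0.4674 - 1.1681) = 0.2338
  grad(y) = 4.2731, v = y - alpha*grad = 0.077
  prox(v) = soft_thresh(0.077, 0.0639) = 0.0131
f(x_2) = 7*0.0131^2 + 1*0.0131 + 1.74*|0.0131| = 0.0371


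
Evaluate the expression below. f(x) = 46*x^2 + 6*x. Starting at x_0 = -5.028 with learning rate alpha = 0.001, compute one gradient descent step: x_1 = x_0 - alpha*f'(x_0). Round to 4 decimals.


We compute the gradient at x_0 and apply the update.
f'(x) = 92*x + 6
f'(-5.028) = 92*-5.028 + 6 = -456.576
x_1 = -5.028 - 0.001*-456.576 = -4.5714


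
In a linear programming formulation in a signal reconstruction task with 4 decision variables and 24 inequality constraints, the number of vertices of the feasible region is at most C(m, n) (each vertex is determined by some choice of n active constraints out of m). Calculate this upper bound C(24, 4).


Each vertex corresponds to some choice of n active constraints out of m, so the number of vertices is at most C(m, n) = m! / (n!(m-n)!).
m = 24, n = 4
Numerator: 24 * 23 * 22 * 21
Denominator: 4! = 24
C(24, 4) = 10626


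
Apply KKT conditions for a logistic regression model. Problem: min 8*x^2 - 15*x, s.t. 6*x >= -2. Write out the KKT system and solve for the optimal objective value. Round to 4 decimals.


Step 1: Try lambda = 0 (constraint inactive).
Stationarity: 2*8*x - 15 = 0
x* = 15/(2*8) = 0.9375
Check constraint: 6*0.9375 = 5.625 >= -2 -- satisfied.
Step 2: Compute optimal value.
f(x*) = 8*0.9375^2 - 15*0.9375 = -7.0313


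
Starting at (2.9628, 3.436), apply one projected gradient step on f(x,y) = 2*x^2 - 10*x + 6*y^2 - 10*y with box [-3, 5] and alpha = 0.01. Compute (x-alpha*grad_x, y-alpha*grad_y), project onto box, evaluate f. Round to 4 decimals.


Step 1: Compute gradient at (2.9628, 3.436).
grad_x = 2*2*2.9628 - 10 = 1.8512
grad_y = 2*6*3.436 - 10 = 31.232
Step 2: Gradient step.
x_raw = 2.9628 - 0.01*1.8512 = 2.9443
y_raw = 3.436 - 0.01*31.232 = 3.1237
Step 3: Project onto [-3, 5].
x_proj = clip(2.9443) = 2.9443
y_proj = clip(3.1237) = 3.1237
Step 4: Evaluate f.
f(2.9443, 3.1237) = 15.2022


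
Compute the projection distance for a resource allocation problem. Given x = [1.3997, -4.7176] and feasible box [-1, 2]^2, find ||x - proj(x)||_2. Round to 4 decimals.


Project each component onto [-1, 2].
clip(1.3997) = 1.3997, clip(-4.7176) = -1.0
Projection = [1.3997, -1.0]
Squared diffs: [0.0, 13.8205]
Distance = sqrt(13.8205) = 3.7176


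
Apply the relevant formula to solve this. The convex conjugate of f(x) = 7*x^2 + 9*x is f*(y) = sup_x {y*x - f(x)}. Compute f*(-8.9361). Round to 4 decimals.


f*(y) = sup_x {y*x - a*x^2 - b*x} = sup_x {(y-b)*x - a*x^2}
FOC: (y - b) - 2a*x = 0 => x* = (y - b)/(2a)
x* = (-8.9361 - 9)/(2*7) = -1.2812
f*(-8.9361) = (y-b)^2/(4a) = (-8.9361 - 9)^2/(4*7)
= 321.7037/28 = 11.4894


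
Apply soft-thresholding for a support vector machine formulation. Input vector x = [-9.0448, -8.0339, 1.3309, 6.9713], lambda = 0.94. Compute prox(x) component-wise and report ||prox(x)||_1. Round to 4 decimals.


Soft-thresholding with lambda = 0.94:
prox(-9.0448) = sign(-9.0448)*max(|-9.0448| - 0.94, 0) = -8.1048
prox(-8.0339) = sign(-8.0339)*max(|-8.0339| - 0.94, 0) = -7.0939
prox(1.3309) = sign(1.3309)*max(|1.3309| - 0.94, 0) = 0.3909
prox(6.9713) = sign(6.9713)*max(|6.9713| - 0.94, 0) = 6.0313
prox(x) = [-8.1048, -7.0939, 0.3909, 6.0313]
||prox(x)||_1 = 8.1048 + 7.0939 + 0.3909 + 6.0313 = 21.6209


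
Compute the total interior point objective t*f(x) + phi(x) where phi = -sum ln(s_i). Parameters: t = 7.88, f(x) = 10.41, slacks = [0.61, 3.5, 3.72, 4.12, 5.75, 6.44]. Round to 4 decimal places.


Step 1: Compute log-barrier.
ln values: [-0.4943, 1.2528, 1.3137, 1.4159, 1.7492, 1.8625]
phi = -(-0.4943 + 1.2528 + 1.3137 + 1.4159 + 1.7492 + 1.8625) = -7.0998
Step 2: Compute augmented objective.
t*f(x) = 7.88*10.41 = 82.0308
Total = 82.0308 - 7.0998 = 74.931


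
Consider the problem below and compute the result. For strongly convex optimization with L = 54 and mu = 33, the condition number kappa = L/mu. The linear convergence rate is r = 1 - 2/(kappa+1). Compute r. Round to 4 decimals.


Step 1: Compute the condition number.
kappa = L/mu = 54/33 = 1.6364
Step 2: Compute the convergence rate.
r = 1 - 2/(kappa + 1) = 1 - 2*mu/(L + mu) = (L - mu)/(L + mu) = 21/87 = 0.2414


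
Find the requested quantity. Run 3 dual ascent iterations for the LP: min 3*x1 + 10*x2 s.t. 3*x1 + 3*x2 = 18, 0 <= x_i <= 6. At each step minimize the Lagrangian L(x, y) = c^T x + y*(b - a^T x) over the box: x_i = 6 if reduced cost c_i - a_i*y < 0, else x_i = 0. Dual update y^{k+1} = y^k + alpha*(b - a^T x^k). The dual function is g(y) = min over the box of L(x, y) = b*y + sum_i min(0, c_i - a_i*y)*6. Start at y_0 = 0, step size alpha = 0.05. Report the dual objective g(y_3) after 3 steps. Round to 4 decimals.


Dual ascent for LP: min 3*x1 + 10*x2, 3*x1 + 3*x2 = 18, 0 <= x_i <= 6
Step 1: y^k = 0.0, reduced costs: (3.0, 10.0)
  x^k = (0.0, 0.0), subgradient = b - a^T x = 18.0
  y^{k+1} = 0.0 + 0.05*18.0 = 0.9
Step 2: y^k = 0.9, reduced costs: (0.3, 7.3)
  x^k = (0.0, 0.0), subgradient = b - a^T x = 18.0
  y^{k+1} = 0.9 + 0.05*18.0 = 1.8
Step 3: y^k = 1.8, reduced costs: (-2.4, 4.6)
  x^k = (6.0, 0.0), subgradient = b - a^T x = 0.0
  y^{k+1} = 1.8 + 0.05*0.0 = 1.8
Dual objective at y_3 = 1.8: reduced costs (-2.4, 4.6), box minimizer x = (6.0, 0.0)
g(y_3) = b*y + (c1 - a1*y)*x1 + (c2 - a2*y)*x2 = 18*1.8 + (-2.4)*6.0 + 4.6*0.0 = 32.4 - 14.4 + 0.0 = 18.0


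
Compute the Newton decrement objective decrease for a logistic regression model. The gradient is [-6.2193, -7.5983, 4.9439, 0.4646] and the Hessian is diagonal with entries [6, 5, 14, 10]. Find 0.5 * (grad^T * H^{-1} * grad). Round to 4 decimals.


Step 1: H is diagonal, so H^(-1) * g = [-1.0366, -1.5197, 0.3531, 0.0465].
Step 2: g^T H^(-1) g = sum_i g_i^2 / H_ii
  = (-6.2193)^2/6 + (-7.5983)^2/5 + (4.9439)^2/14 + (0.4646)^2/10
  = 6.4466 + 11.5468 + 1.7459 + 0.0216 = 19.7609
Step 3: Objective decrease = 0.5 * g^T H^(-1) g = 9.8805
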